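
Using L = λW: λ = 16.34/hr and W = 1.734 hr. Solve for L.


L = λW = 16.34·1.734 = 28.3336

Final: 28.3336


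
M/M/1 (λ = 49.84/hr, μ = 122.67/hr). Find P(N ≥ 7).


ρ = 49.84/122.67 = 0.4063
P(N ≥ n) = ρ^n = 0.4063^7 = 0.001828

Final: 0.001828


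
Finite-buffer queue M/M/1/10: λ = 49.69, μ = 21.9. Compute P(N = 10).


ρ = λ/μ = 49.69/21.9 = 2.2689
P_K = (1−ρ)ρ^K/(1−ρ^(K+1)) = (-1.2689·3616.169835)/(1 − 8204.907720)
= -4588.737886/-8203.907720 = 0.559336

Final: 0.559336


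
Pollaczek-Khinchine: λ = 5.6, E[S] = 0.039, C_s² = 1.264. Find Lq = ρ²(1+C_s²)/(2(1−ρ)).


ρ = λ·E[S] = 5.6·0.039 = 0.2184
Lq = ρ²(1+C_s²)/(2(1−ρ)) = 0.04770·(1+1.264)/(2·0.7816)
= 0.04770·2.2640/1.5632 = 0.06908

Final: 0.06908


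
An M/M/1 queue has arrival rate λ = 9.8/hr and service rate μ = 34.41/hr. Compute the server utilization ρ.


ρ = λ/μ = 9.8/34.41 = 0.2848

Final: 0.2848


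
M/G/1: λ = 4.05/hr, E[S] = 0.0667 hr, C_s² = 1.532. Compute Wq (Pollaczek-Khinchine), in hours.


ρ = λ·E[S] = 4.05·0.0667 = 0.2701
E[S²] = E[S]²(1+C_s²) = 0.0667²·(1+1.532) = 0.011265
Wq = λ·E[S²]/(2(1−ρ)) = 4.05·0.011265/(2·0.7299) = 0.03125 hr

Final: 0.03125 hr


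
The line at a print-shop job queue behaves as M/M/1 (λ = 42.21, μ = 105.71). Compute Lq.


ρ = 42.21/105.71 = 0.3993
Lq = ρ²/(1−ρ) = 0.1594/0.6007 = 0.2654

Final: 0.2654


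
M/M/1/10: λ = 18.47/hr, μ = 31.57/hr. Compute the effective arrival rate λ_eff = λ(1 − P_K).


ρ = 0.5850; P_K = (1−ρ)ρ^10/(1−ρ^11) = 0.001955
λ_eff = λ(1 − P_K) = 18.47·(1 − 0.001955) = 18.47·0.998045 = 18.4339 /hr

Final: 18.4339 /hr


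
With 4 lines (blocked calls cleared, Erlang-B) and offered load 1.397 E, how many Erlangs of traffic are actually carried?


B(4,1.397) = 0.039815 (Erlang-B)
Carried load = a(1 − B) = 1.397·(1 − 0.039815) = 1.397·0.960185 = 1.3414 E

Final: 1.3414 Erlangs


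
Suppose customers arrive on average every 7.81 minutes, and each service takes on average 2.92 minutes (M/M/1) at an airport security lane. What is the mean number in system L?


λ = 60/7.81 = 7.6825 /hr
μ = 60/2.92 = 20.5479 /hr
ρ = λ/μ = 7.6825/20.5479 = 0.3739
L = ρ/(1−ρ) = 0.3739/0.6261 = 0.5971

Final: 0.5971


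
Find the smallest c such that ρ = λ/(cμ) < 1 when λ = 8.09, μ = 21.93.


Stability requires cμ > λ ⇔ c > λ/μ.
λ/μ = 8.09/21.93 = 0.3689
Minimum integer c = ⌊0.3689⌋ + 1 = 1
Check: 1·21.93 = 21.93 > 8.09, while 0·21.93 = 0.00 ≤ 8.09

Final: 1 servers


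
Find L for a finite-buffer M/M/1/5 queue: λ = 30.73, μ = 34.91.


ρ = 30.73/34.91 = 0.8803
L = ρ[1 − (K+1)ρ^K + Kρ^(K+1)] / [(1−ρ)(1−ρ^(K+1))]
Numerator: 0.8803·(1 − 6·0.528523 + 5·0.465239) = 0.136494
Denominator: (0.1197)·(0.534761) = 0.064030
L = 0.136494/0.064030 = 2.1317

Final: 2.1317


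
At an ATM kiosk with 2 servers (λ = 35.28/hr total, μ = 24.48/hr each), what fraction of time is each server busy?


ρ = λ/(cμ) = 35.28/(2·24.48) = 35.28/48.96 = 0.7206

Final: 0.7206


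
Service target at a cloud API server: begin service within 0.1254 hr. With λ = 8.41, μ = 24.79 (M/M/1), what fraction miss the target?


ρ = 8.41/24.79 = 0.3392
P(Wq > t) = ρ·e^{−(μ−λ)t} = 0.3392·e^{−2.0541}
= 0.3392·0.128214 = 0.043497

Final: 0.043497


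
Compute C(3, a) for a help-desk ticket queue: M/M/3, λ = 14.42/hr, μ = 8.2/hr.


a = λ/μ = 1.7585; ρ = a/3 = 0.5862
P₀ = 0.153965 (from M/M/c formula)
C(c,a) = [a^c/(c!(1−ρ))]·P₀ = [5.43819/(6·0.4138)]·0.153965
= 2.19023·0.153965 = 0.337219

Final: 0.337219


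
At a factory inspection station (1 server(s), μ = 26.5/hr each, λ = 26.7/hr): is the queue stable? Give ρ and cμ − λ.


Total capacity cμ = 1·26.5 = 26.50/hr
ρ = λ/(cμ) = 26.7/26.50 = 1.0075
Stable ⇔ ρ < 1: NO
Spare capacity = cμ − λ = 26.50 − 26.7 = -0.20/hr

Final: ρ = 1.0075; unstable; margin = -0.20/hr


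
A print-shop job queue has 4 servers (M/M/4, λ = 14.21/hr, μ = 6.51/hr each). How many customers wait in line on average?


a = λ/μ = 2.1828; ρ = a/4 = 0.5457
P₀ = 0.106604
Lq = P₀·a^c·ρ / (c!·(1−ρ)²) = 0.106604·22.70139·0.5457/(24·0.20639)
= 0.26661

Final: 0.26661


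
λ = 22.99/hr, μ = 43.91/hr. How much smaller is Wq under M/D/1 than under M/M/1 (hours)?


ρ = 22.99/43.91 = 0.5236
Wq(M/M/1) = ρ/(μ−λ) = 0.5236/20.92 = 0.02503 hr
Wq(M/D/1) = ρ/(2(μ−λ)) = 0.01251 hr
Savings = 0.02503 − 0.01251 = 0.01251 hr

Final: 0.01251 hr


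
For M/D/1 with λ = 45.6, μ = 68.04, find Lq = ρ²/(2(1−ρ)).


ρ = 45.6/68.04 = 0.6702
M/D/1: Lq = ρ²/(2(1−ρ)) = 0.4492/(2·0.3298) = 0.68095

Final: 0.68095


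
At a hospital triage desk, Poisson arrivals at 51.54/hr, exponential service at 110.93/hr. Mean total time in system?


W = 1/(μ−λ) = 1/(110.93 − 51.54) = 1/59.39 = 0.01684 hr

Final: 0.01684 hr


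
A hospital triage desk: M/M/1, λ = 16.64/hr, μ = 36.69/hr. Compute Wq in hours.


ρ = 16.64/36.69 = 0.4535
Wq = ρ/(μ−λ) = 0.4535/(36.69 − 16.64) = 0.4535/20.05 = 0.02262 hr

Final: 0.02262 hr


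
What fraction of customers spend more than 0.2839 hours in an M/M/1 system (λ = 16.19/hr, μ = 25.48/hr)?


W ~ Exponential(μ−λ) for M/M/1.
μ − λ = 25.48 − 16.19 = 9.2900
P(W > t) = e^{−(μ−λ)t} = e^{−2.6374} = 0.071545

Final: 0.071545


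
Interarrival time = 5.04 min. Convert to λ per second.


λ = 1/(interarrival time) in consistent units.
1 second = 0.0166667 min, so λ = 0.0166667/5.04 = 0.003307 per second

Final: 0.003307 /sec


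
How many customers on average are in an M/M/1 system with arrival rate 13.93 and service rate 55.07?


ρ = λ/μ = 13.93/55.07 = 0.2530
L = ρ/(1−ρ) = 0.2530/(1 − 0.2530) = 0.2530/0.7470 = 0.3386

Final: 0.3386


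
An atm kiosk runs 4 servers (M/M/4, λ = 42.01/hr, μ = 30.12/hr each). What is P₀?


a = λ/μ = 42.01/30.12 = 1.3948; ρ = a/c = 0.3487
Σ_{k=0}^{3} a^k/k! (terms k=0..3) = 1.00000 + 1.39475 + 0.97267 + 0.45221 = 3.81964
Tail: a^4/(4!(1−ρ)) = 3.78435/(24·0.6513) = 0.24210
P₀ = 1/(3.81964 + 0.24210) = 1/4.06173 = 0.246200

Final: 0.246200


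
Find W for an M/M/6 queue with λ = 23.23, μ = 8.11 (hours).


a = 2.8644; ρ = 0.4774; P₀ = 0.056297
Lq = P₀·a^c·ρ/(c!(1−ρ)²) = 0.07548
Wq = Lq/λ = 0.07548/23.23 = 0.003249 hr
W = Wq + 1/μ = 0.003249 + 0.12330 = 0.12655 hr

Final: 0.12655 hr


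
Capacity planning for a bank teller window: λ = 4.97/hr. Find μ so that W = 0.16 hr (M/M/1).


W = 1/(μ−λ) ⇒ μ − λ = 1/W = 1/0.16 = 6.2500
μ = λ + 1/W = 4.97 + 6.2500 = 11.2200 per hr

Final: 11.2200 /hr


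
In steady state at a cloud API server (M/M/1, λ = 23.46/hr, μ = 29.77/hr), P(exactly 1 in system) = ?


ρ = 23.46/29.77 = 0.7880
P_n = (1−ρ)·ρ^n = (1 − 0.7880)·0.7880^1 = 0.2120·0.788042 = 0.167032

Final: 0.167032


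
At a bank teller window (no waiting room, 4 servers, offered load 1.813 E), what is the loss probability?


B(c,a) = (a^c/c!) / Σ_{k=0}^{c} a^k/k!
a^4/4! = 0.450174
Σ terms (k=0..4): 1.00000 + 1.81300 + 1.64348 + 0.99321 + 0.45017 = 5.899871
B = 0.450174/5.899871 = 0.076302

Final: 0.076302


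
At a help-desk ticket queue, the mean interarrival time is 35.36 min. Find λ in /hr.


λ = 1/(interarrival time) in consistent units.
1 hour = 60 min, so λ = 60/35.36 = 1.6968 per hour

Final: 1.6968 /hr


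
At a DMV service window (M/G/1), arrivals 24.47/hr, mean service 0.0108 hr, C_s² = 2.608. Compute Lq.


ρ = λ·E[S] = 24.47·0.0108 = 0.2643
Lq = ρ²(1+C_s²)/(2(1−ρ)) = 0.06984·(1+2.608)/(2·0.7357)
= 0.06984·3.6080/1.4714 = 0.17125

Final: 0.17125


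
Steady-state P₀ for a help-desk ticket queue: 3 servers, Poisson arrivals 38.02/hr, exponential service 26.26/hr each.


a = λ/μ = 38.02/26.26 = 1.4478; ρ = a/c = 0.4826
Σ_{k=0}^{2} a^k/k! (terms k=0..2) = 1.00000 + 1.44783 + 1.04810 = 3.49593
Tail: a^3/(3!(1−ρ)) = 3.03495/(6·0.5174) = 0.97765
P₀ = 1/(3.49593 + 0.97765) = 1/4.47358 = 0.223534

Final: 0.223534


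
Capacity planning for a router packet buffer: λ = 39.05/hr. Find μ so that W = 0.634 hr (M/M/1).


W = 1/(μ−λ) ⇒ μ − λ = 1/W = 1/0.634 = 1.5773
μ = λ + 1/W = 39.05 + 1.5773 = 40.6273 per hr

Final: 40.6273 /hr


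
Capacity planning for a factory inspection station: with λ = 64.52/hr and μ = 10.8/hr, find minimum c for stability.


Stability requires cμ > λ ⇔ c > λ/μ.
λ/μ = 64.52/10.8 = 5.9741
Minimum integer c = ⌊5.9741⌋ + 1 = 6
Check: 6·10.8 = 64.80 > 64.52, while 5·10.8 = 54.00 ≤ 64.52

Final: 6 servers


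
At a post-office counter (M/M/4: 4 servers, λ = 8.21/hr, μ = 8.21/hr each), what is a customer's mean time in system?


a = 1.0000; ρ = 0.2500; P₀ = 0.367347
Lq = P₀·a^c·ρ/(c!(1−ρ)²) = 0.006803
Wq = Lq/λ = 0.006803/8.21 = 0.0008286 hr
W = Wq + 1/μ = 0.0008286 + 0.12180 = 0.12263 hr

Final: 0.12263 hr


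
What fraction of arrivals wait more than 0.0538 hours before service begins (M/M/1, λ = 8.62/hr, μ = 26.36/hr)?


ρ = 8.62/26.36 = 0.3270
P(Wq > t) = ρ·e^{−(μ−λ)t} = 0.3270·e^{−0.9544}
= 0.3270·0.385038 = 0.125912

Final: 0.125912


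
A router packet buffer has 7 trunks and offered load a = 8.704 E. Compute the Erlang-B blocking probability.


B(c,a) = (a^c/c!) / Σ_{k=0}^{c} a^k/k!
a^7/7! = 750.933778
Σ terms (k=0..7): 1.00000 + 8.70400 + 37.87981 + 109.90195 + 239.14664 + 416.30648 + 603.92193 + 750.93378 = 2167.794580
B = 750.933778/2167.794580 = 0.346404

Final: 0.346404


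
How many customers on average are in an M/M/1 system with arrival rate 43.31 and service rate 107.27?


ρ = λ/μ = 43.31/107.27 = 0.4037
L = ρ/(1−ρ) = 0.4037/(1 − 0.4037) = 0.4037/0.5963 = 0.6771

Final: 0.6771


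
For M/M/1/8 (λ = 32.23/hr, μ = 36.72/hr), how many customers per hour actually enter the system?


ρ = 0.8777; P_K = (1−ρ)ρ^8/(1−ρ^9) = 0.062351
λ_eff = λ(1 − P_K) = 32.23·(1 − 0.062351) = 32.23·0.937649 = 30.2204 /hr

Final: 30.2204 /hr


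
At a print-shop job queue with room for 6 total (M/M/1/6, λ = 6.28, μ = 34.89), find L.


ρ = 6.28/34.89 = 0.1800
L = ρ[1 − (K+1)ρ^K + Kρ^(K+1)] / [(1−ρ)(1−ρ^(K+1))]
Numerator: 0.1800·(1 − 7·0.00003401 + 6·0.000006121) = 0.179958
Denominator: (0.8200)·(0.999994) = 0.820001
L = 0.179958/0.820001 = 0.2195

Final: 0.2195


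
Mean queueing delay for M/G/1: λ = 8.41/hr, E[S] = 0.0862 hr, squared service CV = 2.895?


ρ = λ·E[S] = 8.41·0.0862 = 0.7249
E[S²] = E[S]²(1+C_s²) = 0.0862²·(1+2.895) = 0.028942
Wq = λ·E[S²]/(2(1−ρ)) = 8.41·0.028942/(2·0.2751) = 0.44245 hr

Final: 0.44245 hr


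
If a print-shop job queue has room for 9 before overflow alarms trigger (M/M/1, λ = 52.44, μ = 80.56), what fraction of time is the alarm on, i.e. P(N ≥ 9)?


ρ = 52.44/80.56 = 0.6509
P(N ≥ n) = ρ^n = 0.6509^9 = 0.020984

Final: 0.020984


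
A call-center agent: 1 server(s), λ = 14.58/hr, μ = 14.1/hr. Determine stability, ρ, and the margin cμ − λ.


Total capacity cμ = 1·14.1 = 14.10/hr
ρ = λ/(cμ) = 14.58/14.10 = 1.0340
Stable ⇔ ρ < 1: NO
Spare capacity = cμ − λ = 14.10 − 14.58 = -0.48/hr

Final: ρ = 1.0340; unstable; margin = -0.48/hr


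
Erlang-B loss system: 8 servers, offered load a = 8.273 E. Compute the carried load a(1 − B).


B(8,8.273) = 0.250591 (Erlang-B)
Carried load = a(1 − B) = 8.273·(1 − 0.250591) = 8.273·0.749409 = 6.1999 E

Final: 6.1999 Erlangs


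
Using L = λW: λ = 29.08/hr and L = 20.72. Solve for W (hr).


W = L/λ = 20.72/29.08 = 0.7125 hr

Final: 0.7125 hr


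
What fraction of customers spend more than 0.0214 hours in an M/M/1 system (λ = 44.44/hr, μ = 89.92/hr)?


W ~ Exponential(μ−λ) for M/M/1.
μ − λ = 89.92 − 44.44 = 45.4800
P(W > t) = e^{−(μ−λ)t} = e^{−0.9733} = 0.377845

Final: 0.377845


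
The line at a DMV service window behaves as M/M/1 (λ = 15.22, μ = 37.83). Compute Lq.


ρ = 15.22/37.83 = 0.4023
Lq = ρ²/(1−ρ) = 0.1619/0.5977 = 0.2708

Final: 0.2708


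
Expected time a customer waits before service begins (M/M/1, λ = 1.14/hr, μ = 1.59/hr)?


ρ = 1.14/1.59 = 0.7170
Wq = ρ/(μ−λ) = 0.7170/(1.59 − 1.14) = 0.7170/0.4500 = 1.5933 hr

Final: 1.5933 hr


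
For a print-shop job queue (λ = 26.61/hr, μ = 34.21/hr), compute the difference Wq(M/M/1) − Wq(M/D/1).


ρ = 26.61/34.21 = 0.7778
Wq(M/M/1) = ρ/(μ−λ) = 0.7778/7.60 = 0.10235 hr
Wq(M/D/1) = ρ/(2(μ−λ)) = 0.05117 hr
Savings = 0.10235 − 0.05117 = 0.05117 hr

Final: 0.05117 hr


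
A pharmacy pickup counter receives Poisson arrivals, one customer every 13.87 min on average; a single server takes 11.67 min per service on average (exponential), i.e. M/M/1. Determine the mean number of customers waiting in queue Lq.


λ = 60/13.87 = 4.3259 /hr
μ = 60/11.67 = 5.1414 /hr
ρ = λ/μ = 4.3259/5.1414 = 0.8414
Lq = ρ²/(1−ρ) = 0.7079/0.1586 = 4.4632

Final: 4.4632


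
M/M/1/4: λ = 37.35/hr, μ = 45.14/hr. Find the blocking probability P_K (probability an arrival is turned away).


ρ = λ/μ = 37.35/45.14 = 0.8274
P_K = (1−ρ)ρ^K/(1−ρ^(K+1)) = (0.1726·0.468723)/(1 − 0.387833)
= 0.080889/0.612167 = 0.132136

Final: 0.132136


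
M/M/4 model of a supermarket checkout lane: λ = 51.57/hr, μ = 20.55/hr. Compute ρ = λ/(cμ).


ρ = λ/(cμ) = 51.57/(4·20.55) = 51.57/82.20 = 0.6274

Final: 0.6274


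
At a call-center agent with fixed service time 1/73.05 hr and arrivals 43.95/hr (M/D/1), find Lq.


ρ = 43.95/73.05 = 0.6016
M/D/1: Lq = ρ²/(2(1−ρ)) = 0.3620/(2·0.3984) = 0.45433

Final: 0.45433


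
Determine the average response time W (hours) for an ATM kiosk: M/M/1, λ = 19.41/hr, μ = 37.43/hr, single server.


W = 1/(μ−λ) = 1/(37.43 − 19.41) = 1/18.02 = 0.05549 hr

Final: 0.05549 hr


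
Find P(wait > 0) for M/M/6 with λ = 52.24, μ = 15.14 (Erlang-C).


a = λ/μ = 3.4505; ρ = a/6 = 0.5751
P₀ = 0.030536 (from M/M/c formula)
C(c,a) = [a^c/(c!(1−ρ))]·P₀ = [1687.57763/(720·0.4249)]·0.030536
= 5.51596·0.030536 = 0.168438

Final: 0.168438


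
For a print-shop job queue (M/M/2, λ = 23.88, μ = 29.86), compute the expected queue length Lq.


a = λ/μ = 0.7997; ρ = a/2 = 0.3999
P₀ = 0.428708
Lq = P₀·a^c·ρ / (c!·(1−ρ)²) = 0.428708·0.63957·0.3999/(2·0.36016)
= 0.15221

Final: 0.15221


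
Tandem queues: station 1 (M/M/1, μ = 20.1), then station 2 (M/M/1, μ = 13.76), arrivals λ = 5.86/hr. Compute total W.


Each node sees arrival rate λ = 5.86/hr (tandem ⇒ throughput preserved).
W₁ = 1/(μ₁−λ) = 1/(20.1−5.86) = 0.07022 hr
W₂ = 1/(μ₂−λ) = 1/(13.76−5.86) = 0.12658 hr
W_total = W₁ + W₂ = 0.07022 + 0.12658 = 0.19681 hr

Final: 0.19681 hr


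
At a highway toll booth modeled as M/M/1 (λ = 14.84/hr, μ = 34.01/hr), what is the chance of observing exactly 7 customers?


ρ = 14.84/34.01 = 0.4363
P_n = (1−ρ)·ρ^n = (1 − 0.4363)·0.4363^7 = 0.5637·0.003012 = 0.001697

Final: 0.001697


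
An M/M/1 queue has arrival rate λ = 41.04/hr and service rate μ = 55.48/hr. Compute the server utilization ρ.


ρ = λ/μ = 41.04/55.48 = 0.7397

Final: 0.7397


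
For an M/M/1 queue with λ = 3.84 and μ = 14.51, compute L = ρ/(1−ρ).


ρ = λ/μ = 3.84/14.51 = 0.2646
L = ρ/(1−ρ) = 0.2646/(1 − 0.2646) = 0.2646/0.7354 = 0.3599

Final: 0.3599


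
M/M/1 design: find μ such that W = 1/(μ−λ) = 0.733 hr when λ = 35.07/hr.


W = 1/(μ−λ) ⇒ μ − λ = 1/W = 1/0.733 = 1.3643
μ = λ + 1/W = 35.07 + 1.3643 = 36.4343 per hr

Final: 36.4343 /hr


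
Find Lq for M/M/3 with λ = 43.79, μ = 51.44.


a = λ/μ = 0.8513; ρ = a/3 = 0.2838
P₀ = 0.424236
Lq = P₀·a^c·ρ / (c!·(1−ρ)²) = 0.424236·0.61691·0.2838/(6·0.51300)
= 0.02413

Final: 0.02413


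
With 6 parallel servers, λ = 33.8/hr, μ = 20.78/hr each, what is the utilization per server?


ρ = λ/(cμ) = 33.8/(6·20.78) = 33.8/124.68 = 0.2711

Final: 0.2711


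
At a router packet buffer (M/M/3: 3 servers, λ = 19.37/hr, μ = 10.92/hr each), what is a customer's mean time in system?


a = 1.7738; ρ = 0.5913; P₀ = 0.150993
Lq = P₀·a^c·ρ/(c!(1−ρ)²) = 0.49710
Wq = Lq/λ = 0.49710/19.37 = 0.02566 hr
W = Wq + 1/μ = 0.02566 + 0.09158 = 0.11724 hr

Final: 0.11724 hr


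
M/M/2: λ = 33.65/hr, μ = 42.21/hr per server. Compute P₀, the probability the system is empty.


a = λ/μ = 33.65/42.21 = 0.7972; ρ = a/c = 0.3986
Σ_{k=0}^{1} a^k/k! (terms k=0..1) = 1.00000 + 0.79720 = 1.79720
Tail: a^2/(2!(1−ρ)) = 0.63553/(2·0.6014) = 0.52838
P₀ = 1/(1.79720 + 0.52838) = 1/2.32559 = 0.429999

Final: 0.429999


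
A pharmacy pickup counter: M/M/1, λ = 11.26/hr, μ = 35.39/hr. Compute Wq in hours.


ρ = 11.26/35.39 = 0.3182
Wq = ρ/(μ−λ) = 0.3182/(35.39 − 11.26) = 0.3182/24.13 = 0.01319 hr

Final: 0.01319 hr


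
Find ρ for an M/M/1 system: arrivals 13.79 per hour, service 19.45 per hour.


ρ = λ/μ = 13.79/19.45 = 0.7090

Final: 0.7090


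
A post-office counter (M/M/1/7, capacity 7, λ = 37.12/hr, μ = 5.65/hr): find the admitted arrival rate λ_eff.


ρ = 6.5699; P_K = (1−ρ)ρ^7/(1−ρ^8) = 0.847791
λ_eff = λ(1 − P_K) = 37.12·(1 − 0.847791) = 37.12·0.152209 = 5.6500 /hr

Final: 5.6500 /hr


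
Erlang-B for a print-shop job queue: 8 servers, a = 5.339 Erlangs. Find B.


B(c,a) = (a^c/c!) / Σ_{k=0}^{c} a^k/k!
a^8/8! = 16.374153
Σ terms (k=0..8): 1.00000 + 5.33900 + 14.25246 + 25.36463 + 33.85544 + 36.15084 + 32.16822 + 24.53516 + 16.37415 = 189.039899
B = 16.374153/189.039899 = 0.086617

Final: 0.086617


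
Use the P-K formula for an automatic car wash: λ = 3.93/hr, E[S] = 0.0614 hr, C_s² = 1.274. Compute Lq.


ρ = λ·E[S] = 3.93·0.0614 = 0.2413
Lq = ρ²(1+C_s²)/(2(1−ρ)) = 0.05823·(1+1.274)/(2·0.7587)
= 0.05823·2.2740/1.5174 = 0.08726

Final: 0.08726


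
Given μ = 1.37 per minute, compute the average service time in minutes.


Mean service time = 1/μ = 1/1.37 minute = 0.72993 minute
In minutes: 0.72993 × 1 = 0.7299 min

Final: 0.7299 min


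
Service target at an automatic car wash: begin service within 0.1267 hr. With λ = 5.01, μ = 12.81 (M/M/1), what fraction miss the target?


ρ = 5.01/12.81 = 0.3911
P(Wq > t) = ρ·e^{−(μ−λ)t} = 0.3911·e^{−0.9883}
= 0.3911·0.372224 = 0.145577

Final: 0.145577


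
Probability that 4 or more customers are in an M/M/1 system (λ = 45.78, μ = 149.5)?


ρ = 45.78/149.5 = 0.3062
P(N ≥ n) = ρ^n = 0.3062^4 = 0.008793

Final: 0.008793


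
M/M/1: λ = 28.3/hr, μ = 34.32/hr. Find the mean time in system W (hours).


W = 1/(μ−λ) = 1/(34.32 − 28.3) = 1/6.02 = 0.1661 hr

Final: 0.1661 hr


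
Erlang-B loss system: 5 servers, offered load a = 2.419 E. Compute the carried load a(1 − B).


B(5,2.419) = 0.063788 (Erlang-B)
Carried load = a(1 − B) = 2.419·(1 − 0.063788) = 2.419·0.936212 = 2.2647 E

Final: 2.2647 Erlangs


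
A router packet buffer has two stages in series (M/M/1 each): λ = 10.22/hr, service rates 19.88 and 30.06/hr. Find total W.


Each node sees arrival rate λ = 10.22/hr (tandem ⇒ throughput preserved).
W₁ = 1/(μ₁−λ) = 1/(19.88−10.22) = 0.10352 hr
W₂ = 1/(μ₂−λ) = 1/(30.06−10.22) = 0.05040 hr
W_total = W₁ + W₂ = 0.10352 + 0.05040 = 0.15392 hr

Final: 0.15392 hr


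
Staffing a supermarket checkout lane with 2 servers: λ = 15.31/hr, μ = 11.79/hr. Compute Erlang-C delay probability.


a = λ/μ = 1.2986; ρ = a/2 = 0.6493
P₀ = 0.212651 (from M/M/c formula)
C(c,a) = [a^c/(c!(1−ρ))]·P₀ = [1.68625/(2·0.3507)]·0.212651
= 2.40398·0.212651 = 0.511209

Final: 0.511209


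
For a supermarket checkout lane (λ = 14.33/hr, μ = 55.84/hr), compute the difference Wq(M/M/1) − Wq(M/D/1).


ρ = 14.33/55.84 = 0.2566
Wq(M/M/1) = ρ/(μ−λ) = 0.2566/41.51 = 0.006182 hr
Wq(M/D/1) = ρ/(2(μ−λ)) = 0.003091 hr
Savings = 0.006182 − 0.003091 = 0.003091 hr

Final: 0.003091 hr


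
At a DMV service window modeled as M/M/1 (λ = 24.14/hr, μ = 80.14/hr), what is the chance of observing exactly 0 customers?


ρ = 24.14/80.14 = 0.3012
P_n = (1−ρ)·ρ^n = (1 − 0.3012)·0.3012^0 = 0.6988·1.000000 = 0.698777

Final: 0.698777


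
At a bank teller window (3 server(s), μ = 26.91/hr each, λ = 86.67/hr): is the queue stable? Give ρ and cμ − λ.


Total capacity cμ = 3·26.91 = 80.73/hr
ρ = λ/(cμ) = 86.67/80.73 = 1.0736
Stable ⇔ ρ < 1: NO
Spare capacity = cμ − λ = 80.73 − 86.67 = -5.94/hr

Final: ρ = 1.0736; unstable; margin = -5.94/hr


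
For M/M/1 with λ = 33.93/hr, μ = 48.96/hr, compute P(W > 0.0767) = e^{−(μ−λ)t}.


W ~ Exponential(μ−λ) for M/M/1.
μ − λ = 48.96 − 33.93 = 15.0300
P(W > t) = e^{−(μ−λ)t} = e^{−1.1528} = 0.315751

Final: 0.315751


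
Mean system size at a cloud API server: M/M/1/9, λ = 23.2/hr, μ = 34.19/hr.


ρ = 23.2/34.19 = 0.6786
L = ρ[1 − (K+1)ρ^K + Kρ^(K+1)] / [(1−ρ)(1−ρ^(K+1))]
Numerator: 0.6786·(1 − 10·0.030500 + 9·0.020696) = 0.597992
Denominator: (0.3214)·(0.979304) = 0.314786
L = 0.597992/0.314786 = 1.8997

Final: 1.8997


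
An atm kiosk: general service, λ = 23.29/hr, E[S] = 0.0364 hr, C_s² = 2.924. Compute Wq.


ρ = λ·E[S] = 23.29·0.0364 = 0.8478
E[S²] = E[S]²(1+C_s²) = 0.0364²·(1+2.924) = 0.005199
Wq = λ·E[S²]/(2(1−ρ)) = 23.29·0.005199/(2·0.1522) = 0.39768 hr

Final: 0.39768 hr


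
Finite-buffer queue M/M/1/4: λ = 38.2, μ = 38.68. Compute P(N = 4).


ρ = λ/μ = 38.2/38.68 = 0.9876
P_K = (1−ρ)ρ^K/(1−ρ^(K+1)) = (0.01241·0.951278)/(1 − 0.939473)
= 0.011805/0.060527 = 0.195037

Final: 0.195037


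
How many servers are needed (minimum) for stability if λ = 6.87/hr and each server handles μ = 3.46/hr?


Stability requires cμ > λ ⇔ c > λ/μ.
λ/μ = 6.87/3.46 = 1.9855
Minimum integer c = ⌊1.9855⌋ + 1 = 2
Check: 2·3.46 = 6.92 > 6.87, while 1·3.46 = 3.46 ≤ 6.87

Final: 2 servers


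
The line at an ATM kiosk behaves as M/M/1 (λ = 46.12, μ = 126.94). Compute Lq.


ρ = 46.12/126.94 = 0.3633
Lq = ρ²/(1−ρ) = 0.1320/0.6367 = 0.2073

Final: 0.2073


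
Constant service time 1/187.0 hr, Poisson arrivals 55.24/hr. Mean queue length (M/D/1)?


ρ = 55.24/187.0 = 0.2954
M/D/1: Lq = ρ²/(2(1−ρ)) = 0.08726/(2·0.7046) = 0.06192

Final: 0.06192


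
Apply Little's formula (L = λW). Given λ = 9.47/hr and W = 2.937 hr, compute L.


L = λW = 9.47·2.937 = 27.8134

Final: 27.8134


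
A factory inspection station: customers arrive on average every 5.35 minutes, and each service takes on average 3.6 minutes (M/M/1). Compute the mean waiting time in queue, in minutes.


λ = 60/5.35 = 11.2150 /hr
μ = 60/3.6 = 16.6667 /hr
ρ = λ/μ = 11.2150/16.6667 = 0.6729
Wq = ρ/(μ−λ) = 0.6729/(16.6667−11.2150) = 0.12343 hr
In minutes: 0.12343·60 = 7.406 min

Final: 7.406 min


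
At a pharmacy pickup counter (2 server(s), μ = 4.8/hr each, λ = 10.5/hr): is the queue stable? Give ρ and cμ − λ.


Total capacity cμ = 2·4.8 = 9.60/hr
ρ = λ/(cμ) = 10.5/9.60 = 1.0938
Stable ⇔ ρ < 1: NO
Spare capacity = cμ − λ = 9.60 − 10.5 = -0.90/hr

Final: ρ = 1.0938; unstable; margin = -0.90/hr


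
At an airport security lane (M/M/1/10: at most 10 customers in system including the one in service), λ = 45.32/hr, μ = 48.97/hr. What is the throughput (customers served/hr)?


ρ = 0.9255; P_K = (1−ρ)ρ^10/(1−ρ^11) = 0.059904
λ_eff = λ(1 − P_K) = 45.32·(1 − 0.059904) = 45.32·0.940096 = 42.6051 /hr

Final: 42.6051 /hr


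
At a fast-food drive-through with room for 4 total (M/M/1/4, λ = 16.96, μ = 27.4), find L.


ρ = 16.96/27.4 = 0.6190
L = ρ[1 − (K+1)ρ^K + Kρ^(K+1)] / [(1−ρ)(1−ρ^(K+1))]
Numerator: 0.6190·(1 − 5·0.146792 + 4·0.090861) = 0.389638
Denominator: (0.3810)·(0.909139) = 0.346402
L = 0.389638/0.346402 = 1.1248

Final: 1.1248


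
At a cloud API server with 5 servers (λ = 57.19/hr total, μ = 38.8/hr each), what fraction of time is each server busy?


ρ = λ/(cμ) = 57.19/(5·38.8) = 57.19/194.00 = 0.2948

Final: 0.2948


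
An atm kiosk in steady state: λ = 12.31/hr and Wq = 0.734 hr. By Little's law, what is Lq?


Lq = λWq = 12.31·0.734 = 9.0355

Final: 9.0355


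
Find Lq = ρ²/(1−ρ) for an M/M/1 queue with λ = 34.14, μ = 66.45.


ρ = 34.14/66.45 = 0.5138
Lq = ρ²/(1−ρ) = 0.2640/0.4862 = 0.5429

Final: 0.5429


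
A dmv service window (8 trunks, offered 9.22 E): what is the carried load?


B(8,9.22) = 0.300374 (Erlang-B)
Carried load = a(1 − B) = 9.22·(1 − 0.300374) = 9.22·0.699626 = 6.4505 E

Final: 6.4505 Erlangs


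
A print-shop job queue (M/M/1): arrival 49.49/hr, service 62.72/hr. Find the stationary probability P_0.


ρ = 49.49/62.72 = 0.7891
P_n = (1−ρ)·ρ^n = (1 − 0.7891)·0.7891^0 = 0.2109·1.000000 = 0.210938

Final: 0.210938


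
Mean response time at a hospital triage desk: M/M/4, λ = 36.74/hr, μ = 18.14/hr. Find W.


a = 2.0254; ρ = 0.5063; P₀ = 0.126882
Lq = P₀·a^c·ρ/(c!(1−ρ)²) = 0.18483
Wq = Lq/λ = 0.18483/36.74 = 0.005031 hr
W = Wq + 1/μ = 0.005031 + 0.05513 = 0.06016 hr

Final: 0.06016 hr


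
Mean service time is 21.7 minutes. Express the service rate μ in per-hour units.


μ = 1/(service time) in consistent units.
1 hour = 60 min, so μ = 60/21.7 = 2.7650 per hour

Final: 2.7650 /hr


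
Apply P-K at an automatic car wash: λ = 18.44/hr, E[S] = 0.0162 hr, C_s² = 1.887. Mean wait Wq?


ρ = λ·E[S] = 18.44·0.0162 = 0.2987
E[S²] = E[S]²(1+C_s²) = 0.0162²·(1+1.887) = 0.0007577
Wq = λ·E[S²]/(2(1−ρ)) = 18.44·0.0007577/(2·0.7013) = 0.009961 hr

Final: 0.009961 hr


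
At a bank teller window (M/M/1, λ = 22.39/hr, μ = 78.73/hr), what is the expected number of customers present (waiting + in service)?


ρ = λ/μ = 22.39/78.73 = 0.2844
L = ρ/(1−ρ) = 0.2844/(1 − 0.2844) = 0.2844/0.7156 = 0.3974

Final: 0.3974


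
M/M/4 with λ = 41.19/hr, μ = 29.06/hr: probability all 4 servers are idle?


a = λ/μ = 41.19/29.06 = 1.4174; ρ = a/c = 0.3544
Σ_{k=0}^{3} a^k/k! (terms k=0..3) = 1.00000 + 1.41741 + 1.00453 + 0.47461 = 3.89655
Tail: a^4/(4!(1−ρ)) = 4.03631/(24·0.6456) = 0.26048
P₀ = 1/(3.89655 + 0.26048) = 1/4.15703 = 0.240556

Final: 0.240556


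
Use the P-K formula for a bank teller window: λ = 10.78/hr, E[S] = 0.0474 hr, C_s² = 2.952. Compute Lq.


ρ = λ·E[S] = 10.78·0.0474 = 0.5110
Lq = ρ²(1+C_s²)/(2(1−ρ)) = 0.2611·(1+2.952)/(2·0.4890)
= 0.2611·3.9520/0.9781 = 1.05499

Final: 1.05499


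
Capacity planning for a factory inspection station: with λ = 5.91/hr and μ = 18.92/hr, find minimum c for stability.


Stability requires cμ > λ ⇔ c > λ/μ.
λ/μ = 5.91/18.92 = 0.3124
Minimum integer c = ⌊0.3124⌋ + 1 = 1
Check: 1·18.92 = 18.92 > 5.91, while 0·18.92 = 0.00 ≤ 5.91

Final: 1 servers


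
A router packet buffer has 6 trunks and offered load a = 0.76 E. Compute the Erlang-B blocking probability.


B(c,a) = (a^c/c!) / Σ_{k=0}^{c} a^k/k!
a^6/6! = 0.0002676
Σ terms (k=0..6): 1.00000 + 0.76000 + 0.28880 + 0.07316 + 0.01390 + 0.002113 + 0.0002676 = 2.138244
B = 0.0002676/2.138244 = 0.0001252

Final: 0.0001252


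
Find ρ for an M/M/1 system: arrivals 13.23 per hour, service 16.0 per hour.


ρ = λ/μ = 13.23/16.0 = 0.8269

Final: 0.8269


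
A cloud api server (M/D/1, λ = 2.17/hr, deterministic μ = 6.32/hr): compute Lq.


ρ = 2.17/6.32 = 0.3434
M/D/1: Lq = ρ²/(2(1−ρ)) = 0.1179/(2·0.6566) = 0.08977

Final: 0.08977


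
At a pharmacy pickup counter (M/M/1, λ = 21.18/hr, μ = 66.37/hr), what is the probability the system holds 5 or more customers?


ρ = 21.18/66.37 = 0.3191
P(N ≥ n) = ρ^n = 0.3191^5 = 0.003310

Final: 0.003310


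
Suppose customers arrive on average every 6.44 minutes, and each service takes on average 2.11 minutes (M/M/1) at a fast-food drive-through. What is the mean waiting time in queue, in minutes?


λ = 60/6.44 = 9.3168 /hr
μ = 60/2.11 = 28.4360 /hr
ρ = λ/μ = 9.3168/28.4360 = 0.3276
Wq = ρ/(μ−λ) = 0.3276/(28.4360−9.3168) = 0.01714 hr
In minutes: 0.01714·60 = 1.028 min

Final: 1.028 min


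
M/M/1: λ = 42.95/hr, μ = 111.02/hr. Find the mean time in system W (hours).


W = 1/(μ−λ) = 1/(111.02 − 42.95) = 1/68.07 = 0.01469 hr

Final: 0.01469 hr


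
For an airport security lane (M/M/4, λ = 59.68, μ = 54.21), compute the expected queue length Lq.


a = λ/μ = 1.1009; ρ = a/4 = 0.2752
P₀ = 0.331815
Lq = P₀·a^c·ρ / (c!·(1−ρ)²) = 0.331815·1.46892·0.2752/(24·0.52530)
= 0.01064

Final: 0.01064


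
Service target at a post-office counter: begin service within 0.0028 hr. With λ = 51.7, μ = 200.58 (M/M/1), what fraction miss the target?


ρ = 51.7/200.58 = 0.2578
P(Wq > t) = ρ·e^{−(μ−λ)t} = 0.2578·e^{−0.4169}
= 0.2578·0.659111 = 0.169887

Final: 0.169887


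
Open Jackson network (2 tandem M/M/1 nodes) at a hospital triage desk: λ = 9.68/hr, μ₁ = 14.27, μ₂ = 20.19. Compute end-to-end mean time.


Each node sees arrival rate λ = 9.68/hr (tandem ⇒ throughput preserved).
W₁ = 1/(μ₁−λ) = 1/(14.27−9.68) = 0.21786 hr
W₂ = 1/(μ₂−λ) = 1/(20.19−9.68) = 0.09515 hr
W_total = W₁ + W₂ = 0.21786 + 0.09515 = 0.31301 hr

Final: 0.31301 hr


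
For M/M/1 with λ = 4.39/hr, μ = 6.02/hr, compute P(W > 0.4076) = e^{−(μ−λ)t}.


W ~ Exponential(μ−λ) for M/M/1.
μ − λ = 6.02 − 4.39 = 1.6300
P(W > t) = e^{−(μ−λ)t} = e^{−0.6644} = 0.514588

Final: 0.514588


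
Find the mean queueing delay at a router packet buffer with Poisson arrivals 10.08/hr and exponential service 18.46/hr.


ρ = 10.08/18.46 = 0.5460
Wq = ρ/(μ−λ) = 0.5460/(18.46 − 10.08) = 0.5460/8.38 = 0.06516 hr

Final: 0.06516 hr


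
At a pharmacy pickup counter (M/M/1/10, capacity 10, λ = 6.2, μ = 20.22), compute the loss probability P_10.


ρ = λ/μ = 6.2/20.22 = 0.3066
P_K = (1−ρ)ρ^K/(1−ρ^(K+1)) = (0.6934·0.000007347)/(1 − 0.000002253)
= 0.000005094/0.999998 = 0.000005094

Final: 0.000005094


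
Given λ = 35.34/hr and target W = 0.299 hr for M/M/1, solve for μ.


W = 1/(μ−λ) ⇒ μ − λ = 1/W = 1/0.299 = 3.3445
μ = λ + 1/W = 35.34 + 3.3445 = 38.6845 per hr

Final: 38.6845 /hr


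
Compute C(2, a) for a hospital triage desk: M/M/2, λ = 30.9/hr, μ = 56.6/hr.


a = λ/μ = 0.5459; ρ = a/2 = 0.2730
P₀ = 0.571131 (from M/M/c formula)
C(c,a) = [a^c/(c!(1−ρ))]·P₀ = [0.29805/(2·0.7270)]·0.571131
= 0.20497·0.571131 = 0.117068

Final: 0.117068


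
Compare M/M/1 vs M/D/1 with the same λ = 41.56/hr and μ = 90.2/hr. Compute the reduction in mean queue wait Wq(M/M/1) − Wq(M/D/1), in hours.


ρ = 41.56/90.2 = 0.4608
Wq(M/M/1) = ρ/(μ−λ) = 0.4608/48.64 = 0.009473 hr
Wq(M/D/1) = ρ/(2(μ−λ)) = 0.004736 hr
Savings = 0.009473 − 0.004736 = 0.004736 hr

Final: 0.004736 hr


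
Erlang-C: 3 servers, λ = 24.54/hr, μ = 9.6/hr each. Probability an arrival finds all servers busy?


a = λ/μ = 2.5562; ρ = a/3 = 0.8521
P₀ = 0.038995 (from M/M/c formula)
C(c,a) = [a^c/(c!(1−ρ))]·P₀ = [16.70360/(6·0.1479)]·0.038995
= 18.82095·0.038995 = 0.733920

Final: 0.733920


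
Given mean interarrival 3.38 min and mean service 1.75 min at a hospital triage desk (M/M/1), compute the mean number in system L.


λ = 60/3.38 = 17.7515 /hr
μ = 60/1.75 = 34.2857 /hr
ρ = λ/μ = 17.7515/34.2857 = 0.5178
L = ρ/(1−ρ) = 0.5178/0.4822 = 1.0736

Final: 1.0736


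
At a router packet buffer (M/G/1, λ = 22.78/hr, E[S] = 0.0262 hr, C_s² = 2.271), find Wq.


ρ = λ·E[S] = 22.78·0.0262 = 0.5968
E[S²] = E[S]²(1+C_s²) = 0.0262²·(1+2.271) = 0.002245
Wq = λ·E[S²]/(2(1−ρ)) = 22.78·0.002245/(2·0.4032) = 0.06343 hr

Final: 0.06343 hr


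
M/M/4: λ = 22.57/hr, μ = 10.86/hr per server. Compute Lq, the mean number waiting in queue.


a = λ/μ = 2.0783; ρ = a/4 = 0.5196
P₀ = 0.119733
Lq = P₀·a^c·ρ / (c!·(1−ρ)²) = 0.119733·18.65550·0.5196/(24·0.23082)
= 0.20950

Final: 0.20950


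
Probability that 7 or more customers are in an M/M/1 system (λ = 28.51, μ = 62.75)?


ρ = 28.51/62.75 = 0.4543
P(N ≥ n) = ρ^n = 0.4543^7 = 0.003997

Final: 0.003997


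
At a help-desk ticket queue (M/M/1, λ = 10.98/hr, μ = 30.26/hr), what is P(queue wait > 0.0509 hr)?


ρ = 10.98/30.26 = 0.3629
P(Wq > t) = ρ·e^{−(μ−λ)t} = 0.3629·e^{−0.9814}
= 0.3629·0.374804 = 0.136000

Final: 0.136000


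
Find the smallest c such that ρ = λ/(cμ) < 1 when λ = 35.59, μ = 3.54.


Stability requires cμ > λ ⇔ c > λ/μ.
λ/μ = 35.59/3.54 = 10.0537
Minimum integer c = ⌊10.0537⌋ + 1 = 11
Check: 11·3.54 = 38.94 > 35.59, while 10·3.54 = 35.40 ≤ 35.59

Final: 11 servers


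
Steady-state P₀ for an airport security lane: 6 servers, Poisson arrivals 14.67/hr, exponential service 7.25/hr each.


a = λ/μ = 14.67/7.25 = 2.0234; ρ = a/c = 0.3372
Σ_{k=0}^{5} a^k/k! (terms k=0..5) = 1.00000 + 2.02345 + 2.04717 + 1.38078 + 0.69849 + 0.28267 = 7.43256
Tail: a^6/(6!(1−ρ)) = 68.63611/(720·0.6628) = 0.14384
P₀ = 1/(7.43256 + 0.14384) = 1/7.57639 = 0.131989

Final: 0.131989


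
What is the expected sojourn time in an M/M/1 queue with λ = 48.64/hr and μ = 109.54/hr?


W = 1/(μ−λ) = 1/(109.54 − 48.64) = 1/60.90 = 0.01642 hr

Final: 0.01642 hr


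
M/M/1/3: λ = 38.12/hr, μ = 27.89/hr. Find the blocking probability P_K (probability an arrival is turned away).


ρ = λ/μ = 38.12/27.89 = 1.3668
P_K = (1−ρ)ρ^K/(1−ρ^(K+1)) = (-0.3668·2.553366)/(1 − 3.489936)
= -0.936570/-2.489936 = 0.376142

Final: 0.376142


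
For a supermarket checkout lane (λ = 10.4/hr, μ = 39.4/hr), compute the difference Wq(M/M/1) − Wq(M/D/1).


ρ = 10.4/39.4 = 0.2640
Wq(M/M/1) = ρ/(μ−λ) = 0.2640/29.00 = 0.009102 hr
Wq(M/D/1) = ρ/(2(μ−λ)) = 0.004551 hr
Savings = 0.009102 − 0.004551 = 0.004551 hr

Final: 0.004551 hr


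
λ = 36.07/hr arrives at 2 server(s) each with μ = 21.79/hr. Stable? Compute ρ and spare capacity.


Total capacity cμ = 2·21.79 = 43.58/hr
ρ = λ/(cμ) = 36.07/43.58 = 0.8277
Stable ⇔ ρ < 1: YES
Spare capacity = cμ − λ = 43.58 − 36.07 = 7.51/hr

Final: ρ = 0.8277; stable; margin = 7.51/hr


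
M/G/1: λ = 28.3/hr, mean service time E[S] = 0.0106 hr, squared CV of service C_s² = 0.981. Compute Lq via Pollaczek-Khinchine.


ρ = λ·E[S] = 28.3·0.0106 = 0.3000
Lq = ρ²(1+C_s²)/(2(1−ρ)) = 0.08999·(1+0.981)/(2·0.7000)
= 0.08999·1.9810/1.4000 = 0.12733

Final: 0.12733


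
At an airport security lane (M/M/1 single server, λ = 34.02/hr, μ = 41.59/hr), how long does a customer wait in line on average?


ρ = 34.02/41.59 = 0.8180
Wq = ρ/(μ−λ) = 0.8180/(41.59 − 34.02) = 0.8180/7.57 = 0.1081 hr

Final: 0.1081 hr


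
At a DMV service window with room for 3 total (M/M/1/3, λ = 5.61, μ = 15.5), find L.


ρ = 5.61/15.5 = 0.3619
L = ρ[1 − (K+1)ρ^K + Kρ^(K+1)] / [(1−ρ)(1−ρ^(K+1))]
Numerator: 0.3619·(1 − 4·0.047413 + 3·0.017160) = 0.311927
Denominator: (0.6381)·(0.982840) = 0.627115
L = 0.311927/0.627115 = 0.4974

Final: 0.4974


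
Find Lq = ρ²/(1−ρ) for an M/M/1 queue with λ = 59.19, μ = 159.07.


ρ = 59.19/159.07 = 0.3721
Lq = ρ²/(1−ρ) = 0.1385/0.6279 = 0.2205

Final: 0.2205


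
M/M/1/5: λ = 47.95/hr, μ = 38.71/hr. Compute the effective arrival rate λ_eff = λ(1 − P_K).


ρ = 1.2387; P_K = (1−ρ)ρ^5/(1−ρ^6) = 0.266465
λ_eff = λ(1 − P_K) = 47.95·(1 − 0.266465) = 47.95·0.733535 = 35.1730 /hr

Final: 35.1730 /hr


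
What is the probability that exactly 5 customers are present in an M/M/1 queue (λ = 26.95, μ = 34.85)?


ρ = 26.95/34.85 = 0.7733
P_n = (1−ρ)·ρ^n = (1 − 0.7733)·0.7733^5 = 0.2267·0.276554 = 0.062691

Final: 0.062691


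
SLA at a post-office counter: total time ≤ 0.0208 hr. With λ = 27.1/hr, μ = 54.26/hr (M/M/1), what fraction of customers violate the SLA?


W ~ Exponential(μ−λ) for M/M/1.
μ − λ = 54.26 − 27.1 = 27.1600
P(W > t) = e^{−(μ−λ)t} = e^{−0.5649} = 0.568401

Final: 0.568401


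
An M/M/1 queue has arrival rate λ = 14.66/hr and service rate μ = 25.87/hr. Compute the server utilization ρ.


ρ = λ/μ = 14.66/25.87 = 0.5667

Final: 0.5667


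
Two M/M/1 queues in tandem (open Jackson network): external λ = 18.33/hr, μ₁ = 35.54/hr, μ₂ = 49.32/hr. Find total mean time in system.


Each node sees arrival rate λ = 18.33/hr (tandem ⇒ throughput preserved).
W₁ = 1/(μ₁−λ) = 1/(35.54−18.33) = 0.05811 hr
W₂ = 1/(μ₂−λ) = 1/(49.32−18.33) = 0.03227 hr
W_total = W₁ + W₂ = 0.05811 + 0.03227 = 0.09037 hr

Final: 0.09037 hr


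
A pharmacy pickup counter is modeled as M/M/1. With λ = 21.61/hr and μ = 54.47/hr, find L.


ρ = λ/μ = 21.61/54.47 = 0.3967
L = ρ/(1−ρ) = 0.3967/(1 − 0.3967) = 0.3967/0.6033 = 0.6576

Final: 0.6576


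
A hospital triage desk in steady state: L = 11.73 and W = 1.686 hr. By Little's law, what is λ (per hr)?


λ = L/W = 11.73/1.686 = 6.9573 /hr

Final: 6.9573 /hr


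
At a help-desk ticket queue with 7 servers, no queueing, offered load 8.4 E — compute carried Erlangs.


B(7,8.4) = 0.330261 (Erlang-B)
Carried load = a(1 − B) = 8.4·(1 − 0.330261) = 8.4·0.669739 = 5.6258 E

Final: 5.6258 Erlangs


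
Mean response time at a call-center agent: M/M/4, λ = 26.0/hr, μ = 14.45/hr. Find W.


a = 1.7993; ρ = 0.4498; P₀ = 0.161741
Lq = P₀·a^c·ρ/(c!(1−ρ)²) = 0.10497
Wq = Lq/λ = 0.10497/26.0 = 0.004037 hr
W = Wq + 1/μ = 0.004037 + 0.06920 = 0.07324 hr

Final: 0.07324 hr


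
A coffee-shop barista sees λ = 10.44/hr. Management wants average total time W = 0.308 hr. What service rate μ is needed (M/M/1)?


W = 1/(μ−λ) ⇒ μ − λ = 1/W = 1/0.308 = 3.2468
μ = λ + 1/W = 10.44 + 3.2468 = 13.6868 per hr

Final: 13.6868 /hr


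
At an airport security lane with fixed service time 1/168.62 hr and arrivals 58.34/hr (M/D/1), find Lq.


ρ = 58.34/168.62 = 0.3460
M/D/1: Lq = ρ²/(2(1−ρ)) = 0.1197/(2·0.6540) = 0.09152

Final: 0.09152


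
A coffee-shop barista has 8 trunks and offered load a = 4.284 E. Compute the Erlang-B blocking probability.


B(c,a) = (a^c/c!) / Σ_{k=0}^{c} a^k/k!
a^8/8! = 2.813683
Σ terms (k=0..8): 1.00000 + 4.28400 + 9.17633 + 13.10380 + 14.03417 + 12.02447 + 8.58547 + 5.25431 + 2.81368 = 70.276231
B = 2.813683/70.276231 = 0.040037

Final: 0.040037


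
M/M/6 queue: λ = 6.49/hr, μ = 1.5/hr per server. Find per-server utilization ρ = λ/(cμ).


ρ = λ/(cμ) = 6.49/(6·1.5) = 6.49/9.00 = 0.7211

Final: 0.7211


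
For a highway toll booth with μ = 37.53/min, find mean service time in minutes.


Mean service time = 1/μ = 1/37.53 minute = 0.02665 minute
In minutes: 0.02665 × 1 = 0.02665 min

Final: 0.02665 min


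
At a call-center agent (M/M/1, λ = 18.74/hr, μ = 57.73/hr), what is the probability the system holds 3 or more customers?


ρ = 18.74/57.73 = 0.3246
P(N ≥ n) = ρ^n = 0.3246^3 = 0.034206

Final: 0.034206


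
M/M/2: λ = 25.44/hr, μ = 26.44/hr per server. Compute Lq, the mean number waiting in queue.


a = λ/μ = 0.9622; ρ = a/2 = 0.4811
P₀ = 0.350358
Lq = P₀·a^c·ρ / (c!·(1−ρ)²) = 0.350358·0.92579·0.4811/(2·0.26927)
= 0.28976

Final: 0.28976


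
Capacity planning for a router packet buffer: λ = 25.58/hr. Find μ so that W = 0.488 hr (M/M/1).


W = 1/(μ−λ) ⇒ μ − λ = 1/W = 1/0.488 = 2.0492
μ = λ + 1/W = 25.58 + 2.0492 = 27.6292 per hr

Final: 27.6292 /hr
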